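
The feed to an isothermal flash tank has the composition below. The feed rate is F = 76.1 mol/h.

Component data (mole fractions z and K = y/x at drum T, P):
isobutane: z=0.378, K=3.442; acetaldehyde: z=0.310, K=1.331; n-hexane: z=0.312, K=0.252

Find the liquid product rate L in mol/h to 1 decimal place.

Let ψ = V/F and solve Σ zᵢ(Kᵢ−1)/(1+ψ(Kᵢ−1)) = 0.
Check two-phase: ΣzᵢKᵢ = 1.792 > 1 and Σzᵢ/Kᵢ = 1.581 > 1, so g(0) = 0.792 > 0 and g(1) = -0.581 < 0.
Newton–Raphson from ψ = 0.4:
  ψ = 0.400: g = 0.2246, g' = -0.959 → ψ = 0.634
  ψ = 0.634: g = 0.0030, g' = -1.002 → ψ = 0.637
Converged at ψ = 0.637.
Then V = ψ·F = 0.6372·76.1 = 48.5 mol/h and L = F − V = 27.6 mol/h.

L = 27.6 mol/h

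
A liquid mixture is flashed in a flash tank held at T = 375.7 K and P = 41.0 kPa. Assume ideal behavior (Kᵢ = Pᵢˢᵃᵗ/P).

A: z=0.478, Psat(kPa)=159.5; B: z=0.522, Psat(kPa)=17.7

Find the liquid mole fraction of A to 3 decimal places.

Raoult's law: Kᵢ = Pᵢˢᵃᵗ/P = Pᵢˢᵃᵗ/41.0.
  K_A = 159.5/41.0 = 3.89024, K_B = 17.7/41.0 = 0.43171
Let ψ = V/F and solve Σ zᵢ(Kᵢ−1)/(1+ψ(Kᵢ−1)) = 0.
g(0) = ΣzᵢKᵢ − 1 = 1.085 and g(1) = 1 − Σzᵢ/Kᵢ = -0.332, so a root lies in (0, 1).
Binary case is linear: z₁(K₁−1)(1+ψ(K₂−1)) + z₂(K₂−1)(1+ψ(K₁−1)) = 0
⇒ ψ = [z₁(K₁−1)+z₂(K₂−1)] / [−(K₁−1)(K₂−1)] = 1.0849/1.6425 = 0.661
Compositions from xᵢ = zᵢ/(1+ψ(Kᵢ−1)), yᵢ = Kᵢxᵢ:
  A: x = 0.164, y = 0.639
  B: x = 0.836, y = 0.361

x_A = 0.164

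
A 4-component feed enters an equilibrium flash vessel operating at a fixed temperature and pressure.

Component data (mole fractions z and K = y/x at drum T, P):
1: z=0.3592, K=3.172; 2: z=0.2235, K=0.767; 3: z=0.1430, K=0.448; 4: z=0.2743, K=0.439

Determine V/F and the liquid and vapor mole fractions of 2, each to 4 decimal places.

Material balance + equilibrium reduce to Σ zᵢ(Kᵢ−1)/(1+V/F(Kᵢ−1)) = 0.
g(0) = ΣzᵢKᵢ − 1 = 0.4953 and g(1) = 1 − Σzᵢ/Kᵢ = -0.3487, so a root lies in (0, 1).
Iterate (Newton) starting at V/F = 0.5:
  V/F = 0.5000: g = -0.00784, g' = -0.6549 → V/F = 0.4880
  V/F = 0.4880: g = 0.00003, g' = -0.6601 → V/F = 0.4881
Converged at V/F = 0.4881.
Compositions from xᵢ = zᵢ/(1+V/F(Kᵢ−1)), yᵢ = Kᵢxᵢ:
  1: x = 0.1744, y = 0.5531
  2: x = 0.2522, y = 0.1934
  3: x = 0.1957, y = 0.0877
  4: x = 0.3777, y = 0.1658

V/F = 0.4881, x_2 = 0.2522, y_2 = 0.1934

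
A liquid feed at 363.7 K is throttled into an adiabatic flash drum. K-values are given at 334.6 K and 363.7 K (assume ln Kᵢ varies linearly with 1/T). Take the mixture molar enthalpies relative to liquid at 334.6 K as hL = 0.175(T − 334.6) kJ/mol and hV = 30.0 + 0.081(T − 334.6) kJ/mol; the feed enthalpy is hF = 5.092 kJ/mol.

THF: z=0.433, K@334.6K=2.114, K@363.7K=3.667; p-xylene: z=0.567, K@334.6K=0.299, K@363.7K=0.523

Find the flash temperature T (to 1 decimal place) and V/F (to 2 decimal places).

Adiabatic flash: solve Rachford–Rice at each trial T, then check hF = ψ·hV(T) + (1−ψ)·hL(T).
  T = 334.6 K: K = (2.114, 0.299), RR gives ψ = 0.109, H_out = 3.261 kJ/mol
  T = 363.7 K: K = (3.667, 0.523), RR gives ψ = 0.695, H_out = 24.046 kJ/mol
  T = 349.1 K: K = (2.814, 0.400), RR gives ψ = 0.409, H_out = 14.241 kJ/mol
  T = 341.9 K: K = (2.449, 0.347), RR gives ψ = 0.272, H_out = 9.246 kJ/mol
  T = 338.2 K: K = (2.275, 0.322), RR gives ψ = 0.194, H_out = 6.382 kJ/mol
  T = 336.4 K: K = (2.193, 0.310), RR gives ψ = 0.153, H_out = 4.872 kJ/mol
Linear interpolation between T = 336.4 (H_out = 4.872) and T = 338.2 (H_out = 6.382) on hF = 5.092 gives T ≈ 336.7 K, at which ψ = 0.16.

T = 336.7 K, V/F = 0.16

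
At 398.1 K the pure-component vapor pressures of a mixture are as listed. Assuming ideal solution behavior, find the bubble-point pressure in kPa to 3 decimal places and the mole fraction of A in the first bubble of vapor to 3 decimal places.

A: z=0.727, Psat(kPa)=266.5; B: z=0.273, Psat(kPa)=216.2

Pbub = 252.768 kPa, y_A = 0.766

At the bubble point ψ → 0, so ΣzᵢKᵢ = 1 with Kᵢ = Pᵢˢᵃᵗ/P ⇒ P = ΣzᵢPᵢˢᵃᵗ.
P = 0.727·266.5 + 0.273·216.2 = 252.768 kPa
yᵢ = zᵢPᵢˢᵃᵗ/P ⇒ y_A = 0.727·266.5/252.768 = 0.766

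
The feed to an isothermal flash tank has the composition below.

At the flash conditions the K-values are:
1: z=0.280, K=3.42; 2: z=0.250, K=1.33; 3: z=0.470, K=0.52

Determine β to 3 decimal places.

Rachford–Rice: g(β) = Σ zᵢ(Kᵢ−1)/(1+β(Kᵢ−1)) = 0.
g(0) = ΣzᵢKᵢ − 1 = 0.535 and g(1) = 1 − Σzᵢ/Kᵢ = -0.174, so a root lies in (0, 1).
Newton–Raphson from β = 0.5:
  β = 0.500: g = 0.0806, g' = -0.543 → β = 0.648
  β = 0.648: g = 0.0042, g' = -0.495 → β = 0.657
Converged at β = 0.657.

β = 0.657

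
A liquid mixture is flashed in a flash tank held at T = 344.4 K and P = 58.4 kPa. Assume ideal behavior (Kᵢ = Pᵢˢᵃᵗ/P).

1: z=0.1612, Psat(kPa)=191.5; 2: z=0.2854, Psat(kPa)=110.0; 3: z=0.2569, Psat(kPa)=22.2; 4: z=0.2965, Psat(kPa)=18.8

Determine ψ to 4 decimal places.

Raoult's law: Kᵢ = Pᵢˢᵃᵗ/P = Pᵢˢᵃᵗ/58.4.
  K_1 = 191.5/58.4 = 3.279110, K_2 = 110.0/58.4 = 1.883562, K_3 = 22.2/58.4 = 0.380137, K_4 = 18.8/58.4 = 0.321918
Newton–Raphson from ψ = 0.5:
  ψ = 0.5000: g = -0.18833, g' = -0.8094 → ψ = 0.2673
  ψ = 0.2673: g = -0.00416, g' = -0.8143 → ψ = 0.2622
Converged at ψ = 0.2622.

ψ = 0.2622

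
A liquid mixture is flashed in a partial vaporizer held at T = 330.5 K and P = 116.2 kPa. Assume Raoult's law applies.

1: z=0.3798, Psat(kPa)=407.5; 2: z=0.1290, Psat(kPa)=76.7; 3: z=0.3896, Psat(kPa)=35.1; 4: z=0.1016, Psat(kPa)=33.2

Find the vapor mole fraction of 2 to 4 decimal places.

Raoult's law: Kᵢ = Pᵢˢᵃᵗ/P = Pᵢˢᵃᵗ/116.2.
  K_1 = 407.5/116.2 = 3.506885, K_2 = 76.7/116.2 = 0.660069, K_3 = 35.1/116.2 = 0.302065, K_4 = 33.2/116.2 = 0.285714
Material balance + equilibrium reduce to Σ zᵢ(Kᵢ−1)/(1+V/F(Kᵢ−1)) = 0.
Check two-phase: ΣzᵢKᵢ = 1.5638 > 1 and Σzᵢ/Kᵢ = 1.9491 > 1, so g(0) = 0.5638 > 0 and g(1) = -0.9491 < 0.
Newton–Raphson from V/F = 0.32:
  V/F = 0.3200: g = 0.03492, g' = -1.1554 → V/F = 0.3502
  V/F = 0.3502: g = 0.00055, g' = -1.1206 → V/F = 0.3507
Converged at V/F = 0.3507.
Compositions from xᵢ = zᵢ/(1+V/F(Kᵢ−1)), yᵢ = Kᵢxᵢ:
  1: x = 0.2021, y = 0.7088
  2: x = 0.1465, y = 0.0967
  3: x = 0.5159, y = 0.1558
  4: x = 0.1356, y = 0.0387

y_2 = 0.0967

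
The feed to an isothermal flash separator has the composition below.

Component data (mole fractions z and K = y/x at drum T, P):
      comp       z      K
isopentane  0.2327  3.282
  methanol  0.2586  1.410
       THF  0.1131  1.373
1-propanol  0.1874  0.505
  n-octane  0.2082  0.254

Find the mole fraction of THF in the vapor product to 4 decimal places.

Rachford–Rice: g(β) = Σ zᵢ(Kᵢ−1)/(1+β(Kᵢ−1)) = 0.
Feasibility: ΣzᵢKᵢ = 1.4312, Σzᵢ/Kᵢ = 1.5275 — both > 1, two phases present.
Newton–Raphson from β = 0.7:
  β = 0.7000: g = -0.14674, g' = -0.8308 → β = 0.5234
  β = 0.5234: g = -0.01542, g' = -0.6876 → β = 0.5010
  β = 0.5010: g = -0.00007, g' = -0.6815 → β = 0.5009
Converged at β = 0.5009.
Compositions from xᵢ = zᵢ/(1+β(Kᵢ−1)), yᵢ = Kᵢxᵢ:
  isopentane: x = 0.1086, y = 0.3564
  methanol: x = 0.2145, y = 0.3025
  THF: x = 0.0953, y = 0.1308
  1-propanol: x = 0.2492, y = 0.1258
  n-octane: x = 0.3324, y = 0.0844

y_THF = 0.1308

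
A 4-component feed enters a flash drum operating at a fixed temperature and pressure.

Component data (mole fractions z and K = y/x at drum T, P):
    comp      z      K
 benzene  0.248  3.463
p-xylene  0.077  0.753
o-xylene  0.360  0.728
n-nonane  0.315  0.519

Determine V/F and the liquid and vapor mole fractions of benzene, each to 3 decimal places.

Rachford–Rice: g(V/F) = Σ zᵢ(Kᵢ−1)/(1+V/F(Kᵢ−1)) = 0.
Check two-phase: ΣzᵢKᵢ = 1.342 > 1 and Σzᵢ/Kᵢ = 1.275 > 1, so g(0) = 0.342 > 0 and g(1) = -0.275 < 0.
Newton iteration, V/F⁰ = 0.5:
  V/F = 0.500: g = -0.0608, g' = -0.470 → V/F = 0.371
  V/F = 0.371: g = 0.0051, g' = -0.558 → V/F = 0.380
Converged at V/F = 0.380.
Compositions from xᵢ = zᵢ/(1+V/F(Kᵢ−1)), yᵢ = Kᵢxᵢ:
  benzene: x = 0.128, y = 0.444
  p-xylene: x = 0.085, y = 0.064
  o-xylene: x = 0.401, y = 0.292
  n-nonane: x = 0.385, y = 0.200

V/F = 0.380, x_benzene = 0.128, y_benzene = 0.444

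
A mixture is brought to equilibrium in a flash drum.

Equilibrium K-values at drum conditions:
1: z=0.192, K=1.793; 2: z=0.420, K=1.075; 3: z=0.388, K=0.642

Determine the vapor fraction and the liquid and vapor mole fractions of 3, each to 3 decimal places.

ψ = 0.287, x_3 = 0.432, y_3 = 0.278

Rachford–Rice: g(ψ) = Σ zᵢ(Kᵢ−1)/(1+ψ(Kᵢ−1)) = 0.
Feasibility: ΣzᵢKᵢ = 1.045, Σzᵢ/Kᵢ = 1.102 — both > 1, two phases present.
Newton–Raphson from ψ = 0.46:
  ψ = 0.460: g = -0.0243, g' = -0.138 → ψ = 0.284
  ψ = 0.284: g = 0.0004, g' = -0.144 → ψ = 0.287
Converged at ψ = 0.287.
Compositions from xᵢ = zᵢ/(1+ψ(Kᵢ−1)), yᵢ = Kᵢxᵢ:
  1: x = 0.156, y = 0.280
  2: x = 0.411, y = 0.442
  3: x = 0.432, y = 0.278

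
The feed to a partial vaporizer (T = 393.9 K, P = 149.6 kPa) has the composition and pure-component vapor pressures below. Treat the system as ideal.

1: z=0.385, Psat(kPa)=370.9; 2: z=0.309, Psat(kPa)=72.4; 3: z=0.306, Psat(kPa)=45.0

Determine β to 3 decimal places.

Raoult's law: Kᵢ = Pᵢˢᵃᵗ/P = Pᵢˢᵃᵗ/149.6.
  K_1 = 370.9/149.6 = 2.47928, K_2 = 72.4/149.6 = 0.48396, K_3 = 45.0/149.6 = 0.30080
Material balance + equilibrium reduce to Σ zᵢ(Kᵢ−1)/(1+β(Kᵢ−1)) = 0.
Feasibility: ΣzᵢKᵢ = 1.196, Σzᵢ/Kᵢ = 1.811 — both > 1, two phases present.
Iterate (Newton) starting at β = 0.5:
  β = 0.500: g = -0.2165, g' = -0.781 → β = 0.223
  β = 0.223: g = -0.0054, g' = -0.791 → β = 0.216
Converged at β = 0.216.

β = 0.216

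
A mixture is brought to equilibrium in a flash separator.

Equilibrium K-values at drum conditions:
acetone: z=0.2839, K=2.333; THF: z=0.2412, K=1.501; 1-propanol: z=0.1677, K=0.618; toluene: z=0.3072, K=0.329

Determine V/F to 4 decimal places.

Newton–Raphson from V/F = 0.5:
  V/F = 0.5000: g = -0.06567, g' = -0.5710 → V/F = 0.3850
  V/F = 0.3850: g = -0.00164, g' = -0.5479 → V/F = 0.3820
Converged at V/F = 0.3820.

V/F = 0.3820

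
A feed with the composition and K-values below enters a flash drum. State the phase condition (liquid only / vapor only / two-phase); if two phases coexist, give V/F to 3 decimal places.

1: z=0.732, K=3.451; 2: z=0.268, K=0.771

ΣzᵢKᵢ = 2.733; Σzᵢ/Kᵢ = 0.560.
Since Σzᵢ/Kᵢ < 1 the mixture is above its dew point — single vapor phase.

vapor only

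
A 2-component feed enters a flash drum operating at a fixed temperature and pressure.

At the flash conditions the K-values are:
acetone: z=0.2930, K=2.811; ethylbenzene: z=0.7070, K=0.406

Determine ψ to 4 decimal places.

ψ = 0.1029

Iterate (Newton) starting at ψ = 0.62:
  ψ = 0.6200: g = -0.41482, g' = -0.8383 → ψ = 0.1252
  ψ = 0.1252: g = -0.02113, g' = -0.9297 → ψ = 0.1025
  ψ = 0.1025: g = 0.00041, g' = -0.9665 → ψ = 0.1029
Converged at ψ = 0.1029.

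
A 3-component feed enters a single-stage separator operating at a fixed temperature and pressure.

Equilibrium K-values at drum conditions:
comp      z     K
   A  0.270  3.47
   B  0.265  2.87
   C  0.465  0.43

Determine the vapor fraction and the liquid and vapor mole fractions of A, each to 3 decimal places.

ψ = 0.722, x_A = 0.097, y_A = 0.337

Let ψ = V/F and solve Σ zᵢ(Kᵢ−1)/(1+ψ(Kᵢ−1)) = 0.
g(0) = ΣzᵢKᵢ − 1 = 0.897 and g(1) = 1 − Σzᵢ/Kᵢ = -0.252, so a root lies in (0, 1).
Newton–Raphson from ψ = 0.57:
  ψ = 0.570: g = 0.1242, g' = -0.833 → ψ = 0.719
  ψ = 0.719: g = 0.0024, g' = -0.816 → ψ = 0.722
Converged at ψ = 0.722.
Compositions from xᵢ = zᵢ/(1+ψ(Kᵢ−1)), yᵢ = Kᵢxᵢ:
  A: x = 0.097, y = 0.337
  B: x = 0.113, y = 0.324
  C: x = 0.790, y = 0.340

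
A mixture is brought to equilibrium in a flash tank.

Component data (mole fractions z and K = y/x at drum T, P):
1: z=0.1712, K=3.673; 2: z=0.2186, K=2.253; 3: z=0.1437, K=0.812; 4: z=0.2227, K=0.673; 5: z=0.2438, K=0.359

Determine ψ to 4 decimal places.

ψ = 0.5286

Iterate (Newton) starting at ψ = 0.39:
  ψ = 0.3900: g = 0.08706, g' = -0.6634 → ψ = 0.5212
  ψ = 0.5212: g = 0.00448, g' = -0.6059 → ψ = 0.5286
Converged at ψ = 0.5286.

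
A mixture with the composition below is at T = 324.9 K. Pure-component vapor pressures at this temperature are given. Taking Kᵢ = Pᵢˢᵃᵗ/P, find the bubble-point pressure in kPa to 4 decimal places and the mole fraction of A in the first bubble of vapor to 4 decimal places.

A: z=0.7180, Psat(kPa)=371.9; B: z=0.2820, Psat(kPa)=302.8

Pbub = 352.4138 kPa, y_A = 0.7577

At the bubble point ψ → 0, so ΣzᵢKᵢ = 1 with Kᵢ = Pᵢˢᵃᵗ/P ⇒ P = ΣzᵢPᵢˢᵃᵗ.
P = 0.7180·371.9 + 0.2820·302.8 = 352.4138 kPa
yᵢ = zᵢPᵢˢᵃᵗ/P ⇒ y_A = 0.7180·371.9/352.4138 = 0.7577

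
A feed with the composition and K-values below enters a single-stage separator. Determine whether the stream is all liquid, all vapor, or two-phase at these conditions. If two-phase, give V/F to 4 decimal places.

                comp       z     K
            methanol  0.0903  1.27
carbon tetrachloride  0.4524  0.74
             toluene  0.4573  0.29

ΣzᵢKᵢ = 0.5821; Σzᵢ/Kᵢ = 2.2594.
Since ΣzᵢKᵢ < 1 the mixture is below its bubble point — single liquid phase.

all liquid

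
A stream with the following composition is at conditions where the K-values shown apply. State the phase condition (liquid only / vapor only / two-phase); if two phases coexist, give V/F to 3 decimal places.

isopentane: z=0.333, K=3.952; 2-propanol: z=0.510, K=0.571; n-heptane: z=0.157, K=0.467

two-phase, V/F = 0.506

ΣzᵢKᵢ = 1.681; Σzᵢ/Kᵢ = 1.314.
Both exceed 1, so a two-phase solution exists.
Material balance + equilibrium reduce to Σ zᵢ(Kᵢ−1)/(1+ψ(Kᵢ−1)) = 0.
Newton iteration, ψ⁰ = 0.5:
  ψ = 0.500: g = 0.0044, g' = -0.708 → ψ = 0.506
Converged at ψ = 0.506.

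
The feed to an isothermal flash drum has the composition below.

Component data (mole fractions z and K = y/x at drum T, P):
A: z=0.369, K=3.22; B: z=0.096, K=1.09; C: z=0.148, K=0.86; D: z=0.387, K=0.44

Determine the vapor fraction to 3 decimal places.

ψ = 0.617

Rachford–Rice: g(ψ) = Σ zᵢ(Kᵢ−1)/(1+ψ(Kᵢ−1)) = 0.
Feasibility: ΣzᵢKᵢ = 1.590, Σzᵢ/Kᵢ = 1.254 — both > 1, two phases present.
Iterate (Newton) starting at ψ = 0.5:
  ψ = 0.500: g = 0.0732, g' = -0.647 → ψ = 0.613
  ψ = 0.613: g = 0.0024, g' = -0.612 → ψ = 0.617
Converged at ψ = 0.617.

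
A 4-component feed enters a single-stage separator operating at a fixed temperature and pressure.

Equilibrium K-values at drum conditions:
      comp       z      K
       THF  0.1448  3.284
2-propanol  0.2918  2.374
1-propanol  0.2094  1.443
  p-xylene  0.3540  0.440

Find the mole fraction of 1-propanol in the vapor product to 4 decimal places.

y_1-propanol = 0.2211

Material balance + equilibrium reduce to Σ zᵢ(Kᵢ−1)/(1+β(Kᵢ−1)) = 0.
Check two-phase: ΣzᵢKᵢ = 1.6262 > 1 and Σzᵢ/Kᵢ = 1.1167 > 1, so g(0) = 0.6262 > 0 and g(1) = -0.1167 < 0.
Newton iteration, β⁰ = 0.5:
  β = 0.5000: g = 0.19267, g' = -0.5999 → β = 0.8212
  β = 0.8212: g = 0.00440, g' = -0.6156 → β = 0.8283
Converged at β = 0.8283.
Compositions from xᵢ = zᵢ/(1+β(Kᵢ−1)), yᵢ = Kᵢxᵢ:
  THF: x = 0.0501, y = 0.1644
  2-propanol: x = 0.1365, y = 0.3240
  1-propanol: x = 0.1532, y = 0.2211
  p-xylene: x = 0.6603, y = 0.2905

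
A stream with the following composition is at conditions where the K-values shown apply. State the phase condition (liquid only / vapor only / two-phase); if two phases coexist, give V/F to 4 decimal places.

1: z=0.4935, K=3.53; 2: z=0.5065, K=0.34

two-phase, V/F = 0.5475

ΣzᵢKᵢ = 1.9143; Σzᵢ/Kᵢ = 1.6295.
Both exceed 1, so a two-phase solution exists.
Let ψ = V/F and solve Σ zᵢ(Kᵢ−1)/(1+ψ(Kᵢ−1)) = 0.
Binary case is linear: z₁(K₁−1)(1+ψ(K₂−1)) + z₂(K₂−1)(1+ψ(K₁−1)) = 0
⇒ ψ = [z₁(K₁−1)+z₂(K₂−1)] / [−(K₁−1)(K₂−1)] = 0.91426/1.66980 = 0.5475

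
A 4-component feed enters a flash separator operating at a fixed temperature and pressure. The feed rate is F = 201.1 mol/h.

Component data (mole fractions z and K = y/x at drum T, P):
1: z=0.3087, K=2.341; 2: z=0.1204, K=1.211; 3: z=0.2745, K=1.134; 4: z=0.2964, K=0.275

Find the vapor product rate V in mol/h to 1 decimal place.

Rachford–Rice: g(V/F) = Σ zᵢ(Kᵢ−1)/(1+V/F(Kᵢ−1)) = 0.
Feasibility: ΣzᵢKᵢ = 1.2613, Σzᵢ/Kᵢ = 1.5512 — both > 1, two phases present.
Iterate (Newton) starting at V/F = 0.45:
  V/F = 0.4500: g = -0.00288, g' = -0.5680 → V/F = 0.4449
Converged at V/F = 0.4449.
Then V = V/F·F = 0.4449·201.1 = 89.5 mol/h and L = F − V = 111.6 mol/h.

V = 89.5 mol/h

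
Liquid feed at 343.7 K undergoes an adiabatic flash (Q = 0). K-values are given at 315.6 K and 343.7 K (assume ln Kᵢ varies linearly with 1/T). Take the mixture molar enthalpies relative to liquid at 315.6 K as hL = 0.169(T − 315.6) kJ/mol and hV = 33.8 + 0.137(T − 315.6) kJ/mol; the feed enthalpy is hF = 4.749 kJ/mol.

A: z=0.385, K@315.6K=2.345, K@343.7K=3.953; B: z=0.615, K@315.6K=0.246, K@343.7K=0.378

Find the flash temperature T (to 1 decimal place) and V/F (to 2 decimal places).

T = 319.5 K, V/F = 0.12

Adiabatic flash: solve Rachford–Rice at each trial T, then check hF = ψ·hV(T) + (1−ψ)·hL(T).
  T = 315.6 K: K = (2.345, 0.246), RR gives ψ = 0.053, H_out = 1.804 kJ/mol
  T = 343.7 K: K = (3.953, 0.378), RR gives ψ = 0.411, H_out = 18.262 kJ/mol
  T = 329.6 K: K = (3.076, 0.308), RR gives ψ = 0.260, H_out = 11.027 kJ/mol
  T = 322.6 K: K = (2.694, 0.276), RR gives ψ = 0.168, H_out = 6.838 kJ/mol
  T = 319.1 K: K = (2.515, 0.261), RR gives ψ = 0.115, H_out = 4.459 kJ/mol
  T = 320.9 K: K = (2.606, 0.268), RR gives ψ = 0.143, H_out = 5.712 kJ/mol
Linear interpolation between T = 319.1 (H_out = 4.459) and T = 320.9 (H_out = 5.712) on hF = 4.749 gives T ≈ 319.5 K, at which ψ = 0.12.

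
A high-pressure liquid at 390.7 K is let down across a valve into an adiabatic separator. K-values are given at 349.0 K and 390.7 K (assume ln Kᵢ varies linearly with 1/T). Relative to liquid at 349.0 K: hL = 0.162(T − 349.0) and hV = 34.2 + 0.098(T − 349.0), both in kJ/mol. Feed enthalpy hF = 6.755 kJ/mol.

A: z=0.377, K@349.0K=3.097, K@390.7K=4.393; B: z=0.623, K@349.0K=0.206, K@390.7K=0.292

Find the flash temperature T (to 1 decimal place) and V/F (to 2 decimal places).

Adiabatic flash: solve Rachford–Rice at each trial T, then check hF = ψ·hV(T) + (1−ψ)·hL(T).
  T = 349.0 K: K = (3.097, 0.206), RR gives ψ = 0.178, H_out = 6.078 kJ/mol
  T = 390.7 K: K = (4.393, 0.292), RR gives ψ = 0.349, H_out = 17.756 kJ/mol
  T = 369.9 K: K = (3.727, 0.248), RR gives ψ = 0.273, H_out = 12.347 kJ/mol
  T = 359.4 K: K = (3.405, 0.226), RR gives ψ = 0.228, H_out = 9.341 kJ/mol
  T = 354.2 K: K = (3.250, 0.216), RR gives ψ = 0.204, H_out = 7.751 kJ/mol
  T = 351.6 K: K = (3.173, 0.211), RR gives ψ = 0.191, H_out = 6.926 kJ/mol
  T = 350.3 K: K = (3.135, 0.209), RR gives ψ = 0.184, H_out = 6.505 kJ/mol
Linear interpolation between T = 350.3 (H_out = 6.505) and T = 351.6 (H_out = 6.926) on hF = 6.755 gives T ≈ 351.1 K, at which ψ = 0.19.

T = 351.1 K, V/F = 0.19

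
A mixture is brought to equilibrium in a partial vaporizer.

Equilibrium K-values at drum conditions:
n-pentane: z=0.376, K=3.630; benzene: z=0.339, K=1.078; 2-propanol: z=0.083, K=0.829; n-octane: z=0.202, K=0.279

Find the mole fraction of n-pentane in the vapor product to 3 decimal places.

y_n-pentane = 0.447

Rachford–Rice: g(ψ) = Σ zᵢ(Kᵢ−1)/(1+ψ(Kᵢ−1)) = 0.
Check two-phase: ΣzᵢKᵢ = 1.855 > 1 and Σzᵢ/Kᵢ = 1.242 > 1, so g(0) = 0.855 > 0 and g(1) = -0.242 < 0.
Newton–Raphson from ψ = 0.37:
  ψ = 0.370: g = 0.3131, g' = -0.868 → ψ = 0.731
  ψ = 0.731: g = 0.0395, g' = -0.779 → ψ = 0.781
  ψ = 0.781: g = -0.0013, g' = -0.835 → ψ = 0.780
Converged at ψ = 0.780.
Compositions from xᵢ = zᵢ/(1+ψ(Kᵢ−1)), yᵢ = Kᵢxᵢ:
  n-pentane: x = 0.123, y = 0.447
  benzene: x = 0.320, y = 0.344
  2-propanol: x = 0.096, y = 0.079
  n-octane: x = 0.461, y = 0.129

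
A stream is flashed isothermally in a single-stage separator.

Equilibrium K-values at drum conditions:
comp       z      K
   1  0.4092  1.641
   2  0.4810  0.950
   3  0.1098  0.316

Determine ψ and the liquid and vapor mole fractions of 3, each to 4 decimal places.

Let ψ = V/F and solve Σ zᵢ(Kᵢ−1)/(1+ψ(Kᵢ−1)) = 0.
Check two-phase: ΣzᵢKᵢ = 1.1631 > 1 and Σzᵢ/Kᵢ = 1.1031 > 1, so g(0) = 0.1631 > 0 and g(1) = -0.1031 < 0.
Newton iteration, ψ⁰ = 0.42:
  ψ = 0.4200: g = 0.07672, g' = -0.2068 → ψ = 0.7911
  ψ = 0.7911: g = -0.01465, g' = -0.3193 → ψ = 0.7452
  ψ = 0.7452: g = -0.00065, g' = -0.2920 → ψ = 0.7429
Converged at ψ = 0.7429.
Compositions from xᵢ = zᵢ/(1+ψ(Kᵢ−1)), yᵢ = Kᵢxᵢ:
  1: x = 0.2772, y = 0.4549
  2: x = 0.4996, y = 0.4746
  3: x = 0.2232, y = 0.0705

ψ = 0.7429, x_3 = 0.2232, y_3 = 0.0705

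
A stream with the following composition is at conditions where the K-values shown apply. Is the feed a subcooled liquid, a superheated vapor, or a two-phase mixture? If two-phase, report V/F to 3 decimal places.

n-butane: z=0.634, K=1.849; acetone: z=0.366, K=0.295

ΣzᵢKᵢ = 1.280; Σzᵢ/Kᵢ = 1.584.
Both exceed 1, so a two-phase solution exists.
Let ψ = V/F and solve Σ zᵢ(Kᵢ−1)/(1+ψ(Kᵢ−1)) = 0.
Iterate (Newton) starting at ψ = 0.5:
  ψ = 0.500: g = -0.0206, g' = -0.659 → ψ = 0.469
  ψ = 0.469: g = -0.0003, g' = -0.640 → ψ = 0.468
Converged at ψ = 0.468.

two-phase, V/F = 0.468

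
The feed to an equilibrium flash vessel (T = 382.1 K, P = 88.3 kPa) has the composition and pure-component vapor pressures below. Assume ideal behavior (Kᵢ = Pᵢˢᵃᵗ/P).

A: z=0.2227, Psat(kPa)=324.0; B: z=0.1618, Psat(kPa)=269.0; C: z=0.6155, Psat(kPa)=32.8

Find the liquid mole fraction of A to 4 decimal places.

Raoult's law: Kᵢ = Pᵢˢᵃᵗ/P = Pᵢˢᵃᵗ/88.3.
  K_A = 324.0/88.3 = 3.669309, K_B = 269.0/88.3 = 3.046433, K_C = 32.8/88.3 = 0.371461
Material balance + equilibrium reduce to Σ zᵢ(Kᵢ−1)/(1+V/F(Kᵢ−1)) = 0.
Check two-phase: ΣzᵢKᵢ = 1.5387 > 1 and Σzᵢ/Kᵢ = 1.7708 > 1, so g(0) = 0.5387 > 0 and g(1) = -0.7708 < 0.
Iterate (Newton) starting at V/F = 0.5:
  V/F = 0.5000: g = -0.14589, g' = -0.9738 → V/F = 0.3502
  V/F = 0.3502: g = 0.00409, g' = -1.0536 → V/F = 0.3541
Converged at V/F = 0.3541.
Compositions from xᵢ = zᵢ/(1+V/F(Kᵢ−1)), yᵢ = Kᵢxᵢ:
  A: x = 0.1145, y = 0.4201
  B: x = 0.0938, y = 0.2858
  C: x = 0.7917, y = 0.2941

x_A = 0.1145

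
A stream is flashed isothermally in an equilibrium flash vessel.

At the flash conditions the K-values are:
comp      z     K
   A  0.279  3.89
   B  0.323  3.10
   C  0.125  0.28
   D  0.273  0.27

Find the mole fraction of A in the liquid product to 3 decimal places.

Rachford–Rice: g(ψ) = Σ zᵢ(Kᵢ−1)/(1+ψ(Kᵢ−1)) = 0.
Feasibility: ΣzᵢKᵢ = 2.195, Σzᵢ/Kᵢ = 1.633 — both > 1, two phases present.
Iterate (Newton) starting at ψ = 0.5:
  ψ = 0.500: g = 0.2062, g' = -1.248 → ψ = 0.665
  ψ = 0.665: g = -0.0013, g' = -1.309 → ψ = 0.664
Converged at ψ = 0.664.
Compositions from xᵢ = zᵢ/(1+ψ(Kᵢ−1)), yᵢ = Kᵢxᵢ:
  A: x = 0.096, y = 0.372
  B: x = 0.135, y = 0.418
  C: x = 0.240, y = 0.067
  D: x = 0.530, y = 0.143

x_A = 0.096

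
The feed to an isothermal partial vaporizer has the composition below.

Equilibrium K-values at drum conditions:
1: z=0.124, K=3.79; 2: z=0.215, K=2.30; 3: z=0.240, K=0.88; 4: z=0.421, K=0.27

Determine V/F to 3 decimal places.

Newton–Raphson from V/F = 0.47:
  V/F = 0.470: g = -0.1752, g' = -0.844 → V/F = 0.263
  V/F = 0.263: g = -0.0019, g' = -0.871 → V/F = 0.260
Converged at V/F = 0.260.

V/F = 0.260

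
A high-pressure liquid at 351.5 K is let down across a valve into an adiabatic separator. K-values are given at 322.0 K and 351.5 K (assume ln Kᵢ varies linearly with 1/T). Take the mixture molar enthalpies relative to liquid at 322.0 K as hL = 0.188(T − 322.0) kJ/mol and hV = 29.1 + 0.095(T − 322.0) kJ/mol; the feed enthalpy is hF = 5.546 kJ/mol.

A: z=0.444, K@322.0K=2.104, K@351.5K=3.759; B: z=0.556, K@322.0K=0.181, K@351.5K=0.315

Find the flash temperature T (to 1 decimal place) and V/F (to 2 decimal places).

Adiabatic flash: solve Rachford–Rice at each trial T, then check hF = ψ·hV(T) + (1−ψ)·hL(T).
  T = 322.0 K: K = (2.104, 0.181), RR gives ψ = 0.039, H_out = 1.120 kJ/mol
  T = 351.5 K: K = (3.759, 0.315), RR gives ψ = 0.447, H_out = 17.318 kJ/mol
  T = 336.8 K: K = (2.851, 0.242), RR gives ψ = 0.285, H_out = 10.692 kJ/mol
  T = 329.4 K: K = (2.458, 0.210), RR gives ψ = 0.181, H_out = 6.520 kJ/mol
  T = 325.7 K: K = (2.276, 0.195), RR gives ψ = 0.116, H_out = 4.027 kJ/mol
  T = 327.5 K: K = (2.363, 0.202), RR gives ψ = 0.149, H_out = 5.284 kJ/mol
Linear interpolation between T = 327.5 (H_out = 5.284) and T = 329.4 (H_out = 6.520) on hF = 5.546 gives T ≈ 327.9 K, at which ψ = 0.16.

T = 327.9 K, V/F = 0.16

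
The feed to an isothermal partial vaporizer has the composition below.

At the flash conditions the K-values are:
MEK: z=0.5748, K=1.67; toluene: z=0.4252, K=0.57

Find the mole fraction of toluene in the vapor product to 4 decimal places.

y_toluene = 0.3472

Material balance + equilibrium reduce to Σ zᵢ(Kᵢ−1)/(1+V/F(Kᵢ−1)) = 0.
g(0) = ΣzᵢKᵢ − 1 = 0.2023 and g(1) = 1 − Σzᵢ/Kᵢ = -0.0902, so a root lies in (0, 1).
Binary case is linear: z₁(K₁−1)(1+V/F(K₂−1)) + z₂(K₂−1)(1+V/F(K₁−1)) = 0
⇒ V/F = [z₁(K₁−1)+z₂(K₂−1)] / [−(K₁−1)(K₂−1)] = 0.20228/0.28810 = 0.7021
Compositions from xᵢ = zᵢ/(1+V/F(Kᵢ−1)), yᵢ = Kᵢxᵢ:
  MEK: x = 0.3909, y = 0.6528
  toluene: x = 0.6091, y = 0.3472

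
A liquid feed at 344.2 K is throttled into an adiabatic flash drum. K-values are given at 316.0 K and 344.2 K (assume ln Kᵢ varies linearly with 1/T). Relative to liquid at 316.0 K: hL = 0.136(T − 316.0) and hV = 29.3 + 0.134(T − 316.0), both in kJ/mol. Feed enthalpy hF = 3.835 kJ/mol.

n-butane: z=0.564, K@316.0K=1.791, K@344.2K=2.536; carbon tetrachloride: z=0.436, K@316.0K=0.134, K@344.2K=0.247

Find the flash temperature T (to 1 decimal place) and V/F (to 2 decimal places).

T = 317.3 K, V/F = 0.12

Adiabatic flash: solve Rachford–Rice at each trial T, then check hF = ψ·hV(T) + (1−ψ)·hL(T).
  T = 316.0 K: K = (1.791, 0.134), RR gives ψ = 0.100, H_out = 2.932 kJ/mol
  T = 344.2 K: K = (2.536, 0.247), RR gives ψ = 0.465, H_out = 17.438 kJ/mol
  T = 330.1 K: K = (2.147, 0.184), RR gives ψ = 0.311, H_out = 11.031 kJ/mol
  T = 323.1 K: K = (1.966, 0.158), RR gives ψ = 0.218, H_out = 7.363 kJ/mol
  T = 319.6 K: K = (1.879, 0.146), RR gives ψ = 0.164, H_out = 5.295 kJ/mol
  T = 317.8 K: K = (1.835, 0.140), RR gives ψ = 0.133, H_out = 4.148 kJ/mol
Linear interpolation between T = 316.0 (H_out = 2.932) and T = 317.8 (H_out = 4.148) on hF = 3.835 gives T ≈ 317.3 K, at which ψ = 0.12.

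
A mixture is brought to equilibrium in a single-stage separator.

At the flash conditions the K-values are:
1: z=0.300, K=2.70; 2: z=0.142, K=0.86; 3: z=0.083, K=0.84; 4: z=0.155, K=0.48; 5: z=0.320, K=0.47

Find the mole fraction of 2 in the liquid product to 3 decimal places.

Iterate (Newton) starting at β = 0.36:
  β = 0.360: g = -0.0274, g' = -0.540 → β = 0.309
  β = 0.309: g = 0.0006, g' = -0.566 → β = 0.310
Converged at β = 0.310.
Compositions from xᵢ = zᵢ/(1+β(Kᵢ−1)), yᵢ = Kᵢxᵢ:
  1: x = 0.196, y = 0.530
  2: x = 0.148, y = 0.128
  3: x = 0.087, y = 0.073
  4: x = 0.185, y = 0.089
  5: x = 0.383, y = 0.180

x_2 = 0.148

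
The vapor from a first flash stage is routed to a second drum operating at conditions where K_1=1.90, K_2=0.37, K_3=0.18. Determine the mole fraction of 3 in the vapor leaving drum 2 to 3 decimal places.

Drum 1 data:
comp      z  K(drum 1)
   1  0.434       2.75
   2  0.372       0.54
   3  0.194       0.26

Drum 1:
Newton–Raphson from ψ₁ = 0.5:
  ψ₁ = 0.500: g = -0.0450, g' = -0.778 → ψ₁ = 0.442
Converged at ψ₁ = 0.442.
Drum-1 compositions:
  1: x = 0.245, y = 0.673
  2: x = 0.467, y = 0.252
  3: x = 0.288, y = 0.075
Drum-2 feed = drum-1 vapor: z₂ = (0.6729, 0.2522, 0.0750).
Drum 2:
Rachford–Rice: g(ψ₂) = Σ zᵢ(Kᵢ−1)/(1+ψ₂(Kᵢ−1)) = 0.
Check two-phase: ΣzᵢKᵢ = 1.385 > 1 and Σzᵢ/Kᵢ = 1.452 > 1, so g(0) = 0.385 > 0 and g(1) = -0.452 < 0.
Iterate (Newton) starting at ψ₂ = 0.3:
  ψ₂ = 0.300: g = 0.1994, g' = -0.579 → ψ₂ = 0.645
  ψ₂ = 0.645: g = -0.0146, g' = -0.729 → ψ₂ = 0.624
Converged at ψ₂ = 0.624.
  1: x = 0.431, y = 0.819
  2: x = 0.416, y = 0.154
  3: x = 0.154, y = 0.028

y_3 (drum 2) = 0.028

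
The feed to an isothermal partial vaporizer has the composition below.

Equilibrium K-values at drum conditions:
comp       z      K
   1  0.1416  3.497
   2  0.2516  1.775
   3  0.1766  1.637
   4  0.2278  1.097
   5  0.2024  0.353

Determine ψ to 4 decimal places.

ψ = 0.9032

Let ψ = V/F and solve Σ zᵢ(Kᵢ−1)/(1+ψ(Kᵢ−1)) = 0.
g(0) = ΣzᵢKᵢ − 1 = 0.5522 and g(1) = 1 − Σzᵢ/Kᵢ = -0.0711, so a root lies in (0, 1).
Iterate (Newton) starting at ψ = 0.35:
  ψ = 0.3500: g = 0.28613, g' = -0.5364 → ψ = 0.8834
  ψ = 0.8834: g = 0.01272, g' = -0.6319 → ψ = 0.9035
  ψ = 0.9035: g = -0.00025, g' = -0.6572 → ψ = 0.9032
Converged at ψ = 0.9032.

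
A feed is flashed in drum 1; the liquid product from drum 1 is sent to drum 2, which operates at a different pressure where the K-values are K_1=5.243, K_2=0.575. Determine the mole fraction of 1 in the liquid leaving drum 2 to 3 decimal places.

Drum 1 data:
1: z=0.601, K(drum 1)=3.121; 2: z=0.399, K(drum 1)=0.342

x_1 (drum 2) = 0.091

Drum 1:
Material balance + equilibrium reduce to Σ zᵢ(Kᵢ−1)/(1+ψ₁(Kᵢ−1)) = 0.
Check two-phase: ΣzᵢKᵢ = 2.012 > 1 and Σzᵢ/Kᵢ = 1.359 > 1, so g(0) = 1.012 > 0 and g(1) = -0.359 < 0.
Binary case is linear: z₁(K₁−1)(1+ψ₁(K₂−1)) + z₂(K₂−1)(1+ψ₁(K₁−1)) = 0
⇒ ψ₁ = [z₁(K₁−1)+z₂(K₂−1)] / [−(K₁−1)(K₂−1)] = 1.0122/1.3956 = 0.725
Drum-1 compositions:
  1: x = 0.237, y = 0.739
  2: x = 0.763, y = 0.261
Drum-2 feed = drum-1 liquid: z₂ = (0.2368, 0.7632).
Drum 2:
Iterate (Newton) starting at ψ₂ = 0.5:
  ψ₂ = 0.500: g = -0.0901, g' = -0.660 → ψ₂ = 0.364
  ψ₂ = 0.364: g = 0.0115, g' = -0.852 → ψ₂ = 0.377
Converged at ψ₂ = 0.377.
  1: x = 0.091, y = 0.477
  2: x = 0.909, y = 0.523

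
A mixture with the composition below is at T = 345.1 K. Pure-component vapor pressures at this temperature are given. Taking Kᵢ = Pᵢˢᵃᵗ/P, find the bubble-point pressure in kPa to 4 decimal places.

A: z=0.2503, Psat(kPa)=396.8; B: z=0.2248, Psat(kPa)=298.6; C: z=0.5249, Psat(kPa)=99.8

Pbub = 218.8293 kPa

At the bubble point ψ → 0, so ΣzᵢKᵢ = 1 with Kᵢ = Pᵢˢᵃᵗ/P ⇒ P = ΣzᵢPᵢˢᵃᵗ.
P = 0.2503·396.8 + 0.2248·298.6 + 0.5249·99.8 = 218.8293 kPa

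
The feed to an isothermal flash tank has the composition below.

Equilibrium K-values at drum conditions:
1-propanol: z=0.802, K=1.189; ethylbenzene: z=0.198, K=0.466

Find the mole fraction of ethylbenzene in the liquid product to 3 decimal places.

x_ethylbenzene = 0.261

Newton–Raphson from ψ = 0.51:
  ψ = 0.510: g = -0.0071, g' = -0.130 → ψ = 0.456
  ψ = 0.456: g = -0.0002, g' = -0.123 → ψ = 0.454
Converged at ψ = 0.454.
Compositions from xᵢ = zᵢ/(1+ψ(Kᵢ−1)), yᵢ = Kᵢxᵢ:
  1-propanol: x = 0.739, y = 0.878
  ethylbenzene: x = 0.261, y = 0.122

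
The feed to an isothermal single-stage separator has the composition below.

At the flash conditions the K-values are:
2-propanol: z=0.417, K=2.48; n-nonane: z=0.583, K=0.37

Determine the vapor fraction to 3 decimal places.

Let ψ = V/F and solve Σ zᵢ(Kᵢ−1)/(1+ψ(Kᵢ−1)) = 0.
g(0) = ΣzᵢKᵢ − 1 = 0.250 and g(1) = 1 − Σzᵢ/Kᵢ = -0.744, so a root lies in (0, 1).
Newton iteration, ψ⁰ = 0.5:
  ψ = 0.500: g = -0.1815, g' = -0.795 → ψ = 0.272
  ψ = 0.272: g = -0.0029, g' = -0.801 → ψ = 0.268
Converged at ψ = 0.268.

ψ = 0.268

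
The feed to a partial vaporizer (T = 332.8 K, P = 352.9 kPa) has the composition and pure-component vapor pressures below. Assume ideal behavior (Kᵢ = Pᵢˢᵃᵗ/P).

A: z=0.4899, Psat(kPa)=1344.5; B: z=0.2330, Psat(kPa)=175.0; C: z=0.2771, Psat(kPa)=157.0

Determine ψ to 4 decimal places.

Raoult's law: Kᵢ = Pᵢˢᵃᵗ/P = Pᵢˢᵃᵗ/352.9.
  K_A = 1344.5/352.9 = 3.809861, K_B = 175.0/352.9 = 0.495891, K_C = 157.0/352.9 = 0.444885
Newton–Raphson from ψ = 0.32:
  ψ = 0.3200: g = 0.39772, g' = -1.2828 → ψ = 0.6300
  ψ = 0.6300: g = 0.08821, g' = -0.8331 → ψ = 0.7359
  ψ = 0.7359: g = 0.00191, g' = -0.8047 → ψ = 0.7383
Converged at ψ = 0.7383.

ψ = 0.7383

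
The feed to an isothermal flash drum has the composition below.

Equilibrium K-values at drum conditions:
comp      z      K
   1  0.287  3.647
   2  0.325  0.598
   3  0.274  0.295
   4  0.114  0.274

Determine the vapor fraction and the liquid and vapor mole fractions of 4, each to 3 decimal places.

ψ = 0.229, x_4 = 0.137, y_4 = 0.037

Material balance + equilibrium reduce to Σ zᵢ(Kᵢ−1)/(1+ψ(Kᵢ−1)) = 0.
Feasibility: ΣzᵢKᵢ = 1.353, Σzᵢ/Kᵢ = 1.967 — both > 1, two phases present.
Newton–Raphson from ψ = 0.47:
  ψ = 0.470: g = -0.2371, g' = -0.922 → ψ = 0.213
  ψ = 0.213: g = 0.0178, g' = -1.158 → ψ = 0.228
  ψ = 0.228: g = 0.0003, g' = -1.125 → ψ = 0.229
Converged at ψ = 0.229.
Compositions from xᵢ = zᵢ/(1+ψ(Kᵢ−1)), yᵢ = Kᵢxᵢ:
  1: x = 0.179, y = 0.652
  2: x = 0.358, y = 0.214
  3: x = 0.327, y = 0.096
  4: x = 0.137, y = 0.037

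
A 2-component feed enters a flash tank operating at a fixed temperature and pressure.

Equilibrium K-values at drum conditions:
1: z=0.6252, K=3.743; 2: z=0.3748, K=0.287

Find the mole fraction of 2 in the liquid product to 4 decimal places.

x_2 = 0.7937

Let ψ = V/F and solve Σ zᵢ(Kᵢ−1)/(1+ψ(Kᵢ−1)) = 0.
g(0) = ΣzᵢKᵢ − 1 = 1.4477 and g(1) = 1 − Σzᵢ/Kᵢ = -0.4730, so a root lies in (0, 1).
Binary case is linear: z₁(K₁−1)(1+ψ(K₂−1)) + z₂(K₂−1)(1+ψ(K₁−1)) = 0
⇒ ψ = [z₁(K₁−1)+z₂(K₂−1)] / [−(K₁−1)(K₂−1)] = 1.44769/1.95576 = 0.7402
Compositions from xᵢ = zᵢ/(1+ψ(Kᵢ−1)), yᵢ = Kᵢxᵢ:
  1: x = 0.2063, y = 0.7722
  2: x = 0.7937, y = 0.2278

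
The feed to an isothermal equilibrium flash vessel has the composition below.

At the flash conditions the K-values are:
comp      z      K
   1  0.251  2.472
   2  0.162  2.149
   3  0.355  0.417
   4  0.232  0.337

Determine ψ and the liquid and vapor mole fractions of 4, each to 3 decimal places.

ψ = 0.234, x_4 = 0.275, y_4 = 0.093

Rachford–Rice: g(ψ) = Σ zᵢ(Kᵢ−1)/(1+ψ(Kᵢ−1)) = 0.
g(0) = ΣzᵢKᵢ − 1 = 0.195 and g(1) = 1 − Σzᵢ/Kᵢ = -0.717, so a root lies in (0, 1).
Iterate (Newton) starting at ψ = 0.5:
  ψ = 0.500: g = -0.1912, g' = -0.735 → ψ = 0.240
  ψ = 0.240: g = -0.0047, g' = -0.736 → ψ = 0.234
Converged at ψ = 0.234.
Compositions from xᵢ = zᵢ/(1+ψ(Kᵢ−1)), yᵢ = Kᵢxᵢ:
  1: x = 0.187, y = 0.462
  2: x = 0.128, y = 0.274
  3: x = 0.411, y = 0.171
  4: x = 0.275, y = 0.093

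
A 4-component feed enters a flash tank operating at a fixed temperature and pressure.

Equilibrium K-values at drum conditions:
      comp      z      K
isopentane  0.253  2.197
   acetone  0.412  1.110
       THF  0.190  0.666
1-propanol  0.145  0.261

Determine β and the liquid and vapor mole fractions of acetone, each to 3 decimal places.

Iterate (Newton) starting at β = 0.46:
  β = 0.460: g = 0.0011, g' = -0.367 → β = 0.463
Converged at β = 0.463.
Compositions from xᵢ = zᵢ/(1+β(Kᵢ−1)), yᵢ = Kᵢxᵢ:
  isopentane: x = 0.163, y = 0.358
  acetone: x = 0.392, y = 0.435
  THF: x = 0.225, y = 0.150
  1-propanol: x = 0.220, y = 0.058

β = 0.463, x_acetone = 0.392, y_acetone = 0.435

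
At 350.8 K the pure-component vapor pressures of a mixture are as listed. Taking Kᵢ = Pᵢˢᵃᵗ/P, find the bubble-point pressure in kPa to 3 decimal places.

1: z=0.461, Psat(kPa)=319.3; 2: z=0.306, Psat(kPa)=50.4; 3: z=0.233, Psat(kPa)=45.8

At the bubble point ψ → 0, so ΣzᵢKᵢ = 1 with Kᵢ = Pᵢˢᵃᵗ/P ⇒ P = ΣzᵢPᵢˢᵃᵗ.
P = 0.461·319.3 + 0.306·50.4 + 0.233·45.8 = 173.291 kPa

Pbub = 173.291 kPa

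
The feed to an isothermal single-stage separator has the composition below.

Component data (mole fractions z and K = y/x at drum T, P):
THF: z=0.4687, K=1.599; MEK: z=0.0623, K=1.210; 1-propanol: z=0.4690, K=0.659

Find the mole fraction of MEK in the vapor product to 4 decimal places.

y_MEK = 0.0658

Rachford–Rice: g(ψ) = Σ zᵢ(Kᵢ−1)/(1+ψ(Kᵢ−1)) = 0.
Check two-phase: ΣzᵢKᵢ = 1.1339 > 1 and Σzᵢ/Kᵢ = 1.0563 > 1, so g(0) = 0.1339 > 0 and g(1) = -0.0563 < 0.
Newton iteration, ψ⁰ = 0.46:
  ψ = 0.4600: g = 0.04235, g' = -0.1824 → ψ = 0.6922
  ψ = 0.6922: g = 0.00054, g' = -0.1796 → ψ = 0.6952
Converged at ψ = 0.6952.
Compositions from xᵢ = zᵢ/(1+ψ(Kᵢ−1)), yᵢ = Kᵢxᵢ:
  THF: x = 0.3309, y = 0.5291
  MEK: x = 0.0544, y = 0.0658
  1-propanol: x = 0.6147, y = 0.4051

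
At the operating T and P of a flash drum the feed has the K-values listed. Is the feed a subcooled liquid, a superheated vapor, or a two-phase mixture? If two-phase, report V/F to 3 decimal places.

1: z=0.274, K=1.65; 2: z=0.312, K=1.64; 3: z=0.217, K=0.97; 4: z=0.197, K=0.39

ΣzᵢKᵢ = 1.251; Σzᵢ/Kᵢ = 1.085.
Both exceed 1, so a two-phase solution exists.
Rachford–Rice: g(ψ) = Σ zᵢ(Kᵢ−1)/(1+ψ(Kᵢ−1)) = 0.
Newton–Raphson from ψ = 0.5:
  ψ = 0.500: g = 0.1062, g' = -0.291 → ψ = 0.865
  ψ = 0.865: g = -0.0184, g' = -0.429 → ψ = 0.822
  ψ = 0.822: g = -0.0007, g' = -0.399 → ψ = 0.820
Converged at ψ = 0.820.

two-phase, V/F = 0.820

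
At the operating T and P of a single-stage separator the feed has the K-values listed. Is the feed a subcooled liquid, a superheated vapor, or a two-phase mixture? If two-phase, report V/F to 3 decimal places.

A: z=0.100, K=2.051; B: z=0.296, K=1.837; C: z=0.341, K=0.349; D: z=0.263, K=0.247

ΣzᵢKᵢ = 0.933; Σzᵢ/Kᵢ = 2.252.
Since ΣzᵢKᵢ < 1 the mixture is below its bubble point — single liquid phase.

subcooled liquid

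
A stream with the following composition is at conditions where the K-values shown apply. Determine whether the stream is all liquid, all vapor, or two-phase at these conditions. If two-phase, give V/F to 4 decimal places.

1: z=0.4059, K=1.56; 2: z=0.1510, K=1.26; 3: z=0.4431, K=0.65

two-phase, V/F = 0.6468

ΣzᵢKᵢ = 1.1115; Σzᵢ/Kᵢ = 1.0617.
Both exceed 1, so a two-phase solution exists.
Rachford–Rice: g(ψ) = Σ zᵢ(Kᵢ−1)/(1+ψ(Kᵢ−1)) = 0.
Iterate (Newton) starting at ψ = 0.34:
  ψ = 0.3400: g = 0.05099, g' = -0.1684 → ψ = 0.6428
  ψ = 0.6428: g = 0.00067, g' = -0.1667 → ψ = 0.6468
Converged at ψ = 0.6468.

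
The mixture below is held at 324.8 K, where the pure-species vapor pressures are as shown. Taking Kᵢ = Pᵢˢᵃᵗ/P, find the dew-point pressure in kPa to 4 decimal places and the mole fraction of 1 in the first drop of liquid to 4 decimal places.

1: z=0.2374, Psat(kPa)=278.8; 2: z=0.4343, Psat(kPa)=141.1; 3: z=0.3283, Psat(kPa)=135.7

Pdew = 157.5108 kPa, x_1 = 0.1341

At the dew point ψ → 1, so Σzᵢ/Kᵢ = 1 with Kᵢ = Pᵢˢᵃᵗ/P ⇒ 1/P = Σzᵢ/Pᵢˢᵃᵗ.
1/P = 0.2374/278.8 + 0.4343/141.1 + 0.3283/135.7 = 0.0063488 ⇒ P = 157.5108 kPa
xᵢ = zᵢP/Pᵢˢᵃᵗ ⇒ x_1 = 0.2374·157.5108/278.8 = 0.1341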